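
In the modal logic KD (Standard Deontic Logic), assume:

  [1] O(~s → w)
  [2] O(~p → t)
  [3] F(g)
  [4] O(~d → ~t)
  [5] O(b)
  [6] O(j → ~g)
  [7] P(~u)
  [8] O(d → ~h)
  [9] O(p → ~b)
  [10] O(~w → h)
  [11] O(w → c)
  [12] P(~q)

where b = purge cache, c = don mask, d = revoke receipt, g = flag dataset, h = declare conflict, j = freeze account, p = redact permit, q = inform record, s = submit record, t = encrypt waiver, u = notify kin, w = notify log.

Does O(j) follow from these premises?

Premise 6 is O(j → ~g); even if O(~g) held, inferring O(j) would be affirming the consequent — invalid.
No other premise forces O(j). An ideal world satisfying every premise can still have j false, so O(j) is not derivable.

No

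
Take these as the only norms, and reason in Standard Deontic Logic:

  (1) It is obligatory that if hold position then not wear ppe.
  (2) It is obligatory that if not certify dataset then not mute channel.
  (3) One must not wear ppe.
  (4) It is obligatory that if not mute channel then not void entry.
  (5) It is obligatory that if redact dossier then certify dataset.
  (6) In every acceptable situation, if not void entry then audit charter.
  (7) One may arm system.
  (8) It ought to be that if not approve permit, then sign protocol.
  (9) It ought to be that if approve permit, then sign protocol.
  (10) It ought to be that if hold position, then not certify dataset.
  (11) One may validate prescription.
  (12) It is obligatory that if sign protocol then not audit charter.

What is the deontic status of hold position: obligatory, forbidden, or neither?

Forbidden

Premises 8 and 9 are O(¬approve_permit → sign_protocol) and O(approve_permit → sign_protocol); every ideal world satisfies ¬approve_permit or approve_permit, so in either case sign_protocol holds — hence O(sign_protocol).
With premise 12, O(sign_protocol → ¬audit_charter), the K-axiom yields O(¬audit_charter).
Premise 6 is O(¬void_entry → audit_charter); contrapositively O(¬audit_charter → void_entry). Since O(¬audit_charter) holds, K gives O(void_entry).
Premise 4, O(¬mute_channel → ¬void_entry), contraposes to O(void_entry → mute_channel); with O(void_entry) we get O(mute_channel).
The contrapositive of premise 2 (O(¬certify_dataset → ¬mute_channel)) is O(mute_channel → certify_dataset), and O(mute_channel) is already established, so O(certify_dataset).
Premise 10, O(hold_position → ¬certify_dataset), contraposes to O(certify_dataset → ¬hold_position); with O(certify_dataset) we get O(¬hold_position).
Premises 1, 3, 5, 7, 11 do not contribute to this derivation.
Thus O(¬hold_position), which is F(hold_position): hold_position is forbidden.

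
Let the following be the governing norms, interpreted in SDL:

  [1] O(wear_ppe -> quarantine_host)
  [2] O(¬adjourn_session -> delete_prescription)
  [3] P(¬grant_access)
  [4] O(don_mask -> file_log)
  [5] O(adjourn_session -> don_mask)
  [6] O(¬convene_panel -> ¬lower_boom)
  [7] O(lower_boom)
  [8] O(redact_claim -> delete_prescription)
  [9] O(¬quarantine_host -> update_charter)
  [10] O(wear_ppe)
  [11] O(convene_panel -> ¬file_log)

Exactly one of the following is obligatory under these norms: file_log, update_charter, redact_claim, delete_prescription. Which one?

Premise 7 states O(lower_boom) outright.
Premise 6 is O(¬convene_panel -> ¬lower_boom); contrapositively O(lower_boom -> convene_panel). Since O(lower_boom) holds, K gives O(convene_panel).
From O(convene_panel) and premise 11, O(convene_panel -> ¬file_log), we obtain O(¬file_log).
The contrapositive of premise 4 (O(don_mask -> file_log)) is O(¬file_log -> ¬don_mask), and O(¬file_log) is already established, so O(¬don_mask).
Premise 5 is O(adjourn_session -> don_mask); contrapositively O(¬don_mask -> ¬adjourn_session). Since O(¬don_mask) holds, K gives O(¬adjourn_session).
Premise 2 is O(¬adjourn_session -> delete_prescription); since O(¬adjourn_session), deontic closure gives O(delete_prescription).
So O(delete_prescription) holds — delete_prescription is obligatory. None of the other listed options is made obligatory by any chain of premises.

delete_prescription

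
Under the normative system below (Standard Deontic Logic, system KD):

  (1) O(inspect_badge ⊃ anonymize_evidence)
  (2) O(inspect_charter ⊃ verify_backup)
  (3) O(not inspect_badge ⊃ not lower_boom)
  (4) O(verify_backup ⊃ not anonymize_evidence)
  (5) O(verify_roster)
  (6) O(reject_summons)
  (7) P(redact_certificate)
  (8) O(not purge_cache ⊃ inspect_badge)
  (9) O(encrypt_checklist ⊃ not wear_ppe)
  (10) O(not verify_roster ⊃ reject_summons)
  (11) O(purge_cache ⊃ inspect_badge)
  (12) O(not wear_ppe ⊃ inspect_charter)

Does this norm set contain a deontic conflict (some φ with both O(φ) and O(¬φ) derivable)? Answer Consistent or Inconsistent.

Premise 10 is O(not verify_roster ⊃ reject_summons); even if O(reject_summons) held, inferring O(not verify_roster) would be affirming the consequent — invalid.
So O(not verify_roster) is not derivable, and the apparent clash with O(verify_roster) does not arise.
A world satisfying every obligation exists (e.g. anonymize_evidence=true, encrypt_checklist=false, inspect_badge=true, inspect_charter=false, lower_boom=false, purge_cache=false, redact_certificate=false, reject_summons=true, verify_backup=false, verify_roster=true, wear_ppe=true); no atom is both obligatory and forbidden, so the set is consistent.

Consistent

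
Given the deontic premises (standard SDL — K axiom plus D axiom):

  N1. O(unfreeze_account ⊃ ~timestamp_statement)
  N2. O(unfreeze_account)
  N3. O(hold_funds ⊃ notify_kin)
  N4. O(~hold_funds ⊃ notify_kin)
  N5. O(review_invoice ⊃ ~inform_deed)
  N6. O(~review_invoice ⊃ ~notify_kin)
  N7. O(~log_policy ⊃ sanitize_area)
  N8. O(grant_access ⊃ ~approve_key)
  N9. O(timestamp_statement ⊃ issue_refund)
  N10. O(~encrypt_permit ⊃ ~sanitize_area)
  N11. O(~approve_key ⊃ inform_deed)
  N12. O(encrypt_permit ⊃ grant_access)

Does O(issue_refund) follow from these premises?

Premise 9 is O(timestamp_statement ⊃ issue_refund), but O(timestamp_statement) is not derivable from the premises, so it does not yield O(issue_refund).
No other premise forces O(issue_refund). An ideal world satisfying every premise can still have issue_refund false, so O(issue_refund) is not derivable.

No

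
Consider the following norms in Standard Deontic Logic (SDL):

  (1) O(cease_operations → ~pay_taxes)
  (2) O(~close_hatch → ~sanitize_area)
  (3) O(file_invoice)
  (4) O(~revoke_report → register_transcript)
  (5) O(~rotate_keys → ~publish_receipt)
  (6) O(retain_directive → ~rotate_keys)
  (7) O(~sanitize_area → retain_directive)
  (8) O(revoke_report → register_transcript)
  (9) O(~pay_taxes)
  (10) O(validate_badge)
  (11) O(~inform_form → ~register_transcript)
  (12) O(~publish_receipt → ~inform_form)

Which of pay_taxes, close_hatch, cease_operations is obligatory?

close_hatch

Premises 4 and 8 cover both cases: O(~revoke_report → register_transcript) and O(revoke_report → register_transcript). Since ~revoke_report ∨ revoke_report is a tautology, O(register_transcript) follows.
Premise 11, O(~inform_form → ~register_transcript), contraposes to O(register_transcript → inform_form); with O(register_transcript) we get O(inform_form).
The contrapositive of premise 12 (O(~publish_receipt → ~inform_form)) is O(inform_form → publish_receipt), and O(inform_form) is already established, so O(publish_receipt).
Premise 5 is O(~rotate_keys → ~publish_receipt); contrapositively O(publish_receipt → rotate_keys). Since O(publish_receipt) holds, K gives O(rotate_keys).
Premise 6 is O(retain_directive → ~rotate_keys); contrapositively O(rotate_keys → ~retain_directive). Since O(rotate_keys) holds, K gives O(~retain_directive).
Premise 7, O(~sanitize_area → retain_directive), contraposes to O(~retain_directive → sanitize_area); with O(~retain_directive) we get O(sanitize_area).
Premise 2 is O(~close_hatch → ~sanitize_area); contrapositively O(sanitize_area → close_hatch). Since O(sanitize_area) holds, K gives O(close_hatch).
So O(close_hatch) holds — close_hatch is obligatory. None of the other listed options is made obligatory by any chain of premises.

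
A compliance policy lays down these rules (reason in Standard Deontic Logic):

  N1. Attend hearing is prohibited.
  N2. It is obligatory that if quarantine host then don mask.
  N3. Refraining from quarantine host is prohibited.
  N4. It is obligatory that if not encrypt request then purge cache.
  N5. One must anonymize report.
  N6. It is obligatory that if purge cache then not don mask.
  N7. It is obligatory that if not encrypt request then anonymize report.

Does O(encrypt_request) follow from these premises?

Premise 3, F(¬quarantine_host), is equivalent to O(quarantine_host).
Premise 2 is O(quarantine_host → don_mask); since O(quarantine_host), deontic closure gives O(don_mask).
Premise 6 is O(purge_cache → ¬don_mask); contrapositively O(don_mask → ¬purge_cache). Since O(don_mask) holds, K gives O(¬purge_cache).
The contrapositive of premise 4 (O(¬encrypt_request → purge_cache)) is O(¬purge_cache → encrypt_request), and O(¬purge_cache) is already established, so O(encrypt_request).
Premises 1, 5, 7 do not contribute to this derivation.
So O(encrypt_request) follows.

Yes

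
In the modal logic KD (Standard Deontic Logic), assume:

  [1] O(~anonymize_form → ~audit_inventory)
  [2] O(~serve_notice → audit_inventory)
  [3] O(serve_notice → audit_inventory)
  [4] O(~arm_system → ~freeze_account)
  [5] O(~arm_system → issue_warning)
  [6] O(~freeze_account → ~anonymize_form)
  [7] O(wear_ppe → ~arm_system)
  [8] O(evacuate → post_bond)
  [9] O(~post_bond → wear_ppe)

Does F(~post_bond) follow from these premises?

By case analysis on ~serve_notice: premise 2 gives O(~serve_notice → audit_inventory) and premise 3 gives O(serve_notice → audit_inventory), so O(audit_inventory) either way.
The contrapositive of premise 1 (O(~anonymize_form → ~audit_inventory)) is O(audit_inventory → anonymize_form), and O(audit_inventory) is already established, so O(anonymize_form).
The contrapositive of premise 6 (O(~freeze_account → ~anonymize_form)) is O(anonymize_form → freeze_account), and O(anonymize_form) is already established, so O(freeze_account).
The contrapositive of premise 4 (O(~arm_system → ~freeze_account)) is O(freeze_account → arm_system), and O(freeze_account) is already established, so O(arm_system).
Premise 7 is O(wear_ppe → ~arm_system); contrapositively O(arm_system → ~wear_ppe). Since O(arm_system) holds, K gives O(~wear_ppe).
Premise 9, O(~post_bond → wear_ppe), contraposes to O(~wear_ppe → post_bond); with O(~wear_ppe) we get O(post_bond).
Premises 5, 8 do not contribute to this derivation.
So O(post_bond) holds, i.e. F(~post_bond). The claim follows.

Yes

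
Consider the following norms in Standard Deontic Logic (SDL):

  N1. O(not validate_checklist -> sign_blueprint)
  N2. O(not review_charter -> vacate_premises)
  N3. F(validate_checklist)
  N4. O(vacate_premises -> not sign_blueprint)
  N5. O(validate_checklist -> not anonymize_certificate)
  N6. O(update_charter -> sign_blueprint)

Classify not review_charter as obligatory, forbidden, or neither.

F(validate_checklist) at premise 3 means O(not validate_checklist).
From O(not validate_checklist) and premise 1, O(not validate_checklist -> sign_blueprint), we obtain O(sign_blueprint).
The contrapositive of premise 4 (O(vacate_premises -> not sign_blueprint)) is O(sign_blueprint -> not vacate_premises), and O(sign_blueprint) is already established, so O(not vacate_premises).
Premise 2 is O(not review_charter -> vacate_premises); contrapositively O(not vacate_premises -> review_charter). Since O(not vacate_premises) holds, K gives O(review_charter).
Premises 5, 6 do not contribute to this derivation.
Thus O(review_charter), which is F(not review_charter): not review_charter is forbidden.

Forbidden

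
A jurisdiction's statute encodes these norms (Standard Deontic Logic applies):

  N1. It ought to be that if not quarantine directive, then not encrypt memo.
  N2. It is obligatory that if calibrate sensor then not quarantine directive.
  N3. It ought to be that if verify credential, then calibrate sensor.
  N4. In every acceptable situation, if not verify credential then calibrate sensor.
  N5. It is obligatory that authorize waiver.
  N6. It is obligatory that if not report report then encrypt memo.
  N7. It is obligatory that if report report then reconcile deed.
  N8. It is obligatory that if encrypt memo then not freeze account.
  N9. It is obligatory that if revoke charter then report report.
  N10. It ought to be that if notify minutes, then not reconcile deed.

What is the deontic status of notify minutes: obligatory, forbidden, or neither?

Premises 4 and 3 cover both cases: O(¬verify_credential → calibrate_sensor) and O(verify_credential → calibrate_sensor). Since ¬verify_credential ∨ verify_credential is a tautology, O(calibrate_sensor) follows.
Premise 2 is O(calibrate_sensor → ¬quarantine_directive); since O(calibrate_sensor), deontic closure gives O(¬quarantine_directive).
With premise 1, O(¬quarantine_directive → ¬encrypt_memo), the K-axiom yields O(¬encrypt_memo).
The contrapositive of premise 6 (O(¬report_report → encrypt_memo)) is O(¬encrypt_memo → report_report), and O(¬encrypt_memo) is already established, so O(report_report).
Applying K to premise 7 (O(report_report → reconcile_deed)) and O(report_report) yields O(reconcile_deed).
Premise 10, O(notify_minutes → ¬reconcile_deed), contraposes to O(reconcile_deed → ¬notify_minutes); with O(reconcile_deed) we get O(¬notify_minutes).
Premises 5, 8, 9 do not contribute to this derivation.
Thus O(¬notify_minutes), which is F(notify_minutes): notify_minutes is forbidden.

Forbidden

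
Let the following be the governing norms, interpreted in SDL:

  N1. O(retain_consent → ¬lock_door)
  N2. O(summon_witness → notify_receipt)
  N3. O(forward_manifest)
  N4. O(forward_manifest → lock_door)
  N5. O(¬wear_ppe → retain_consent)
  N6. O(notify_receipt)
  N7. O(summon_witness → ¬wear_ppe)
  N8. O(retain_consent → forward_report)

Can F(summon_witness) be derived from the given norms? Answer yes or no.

From premise 3 we have O(forward_manifest).
Applying K to premise 4 (O(forward_manifest → lock_door)) and O(forward_manifest) yields O(lock_door).
Premise 1, O(retain_consent → ¬lock_door), contraposes to O(lock_door → ¬retain_consent); with O(lock_door) we get O(¬retain_consent).
Premise 5 is O(¬wear_ppe → retain_consent); contrapositively O(¬retain_consent → wear_ppe). Since O(¬retain_consent) holds, K gives O(wear_ppe).
Premise 7 is O(summon_witness → ¬wear_ppe); contrapositively O(wear_ppe → ¬summon_witness). Since O(wear_ppe) holds, K gives O(¬summon_witness).
Premises 2, 6, 8 do not contribute to this derivation.
So O(¬summon_witness) holds, i.e. F(summon_witness). The claim follows.

Yes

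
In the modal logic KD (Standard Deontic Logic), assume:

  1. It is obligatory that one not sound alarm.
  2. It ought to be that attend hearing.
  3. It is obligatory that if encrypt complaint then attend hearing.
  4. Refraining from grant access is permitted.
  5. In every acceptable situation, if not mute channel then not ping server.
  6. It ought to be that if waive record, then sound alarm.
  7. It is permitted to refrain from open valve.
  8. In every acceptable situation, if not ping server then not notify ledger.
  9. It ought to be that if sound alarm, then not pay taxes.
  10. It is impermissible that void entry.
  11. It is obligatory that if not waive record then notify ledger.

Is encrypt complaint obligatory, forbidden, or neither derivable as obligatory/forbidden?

Neither

Premise 3 is O(encrypt_complaint → attend_hearing); even if O(attend_hearing) held, inferring O(encrypt_complaint) would be affirming the consequent — invalid.
No premise or chain of K-axiom applications forces O(encrypt_complaint), and none forces O(¬encrypt_complaint). So encrypt_complaint is neither obligatory nor forbidden under these norms.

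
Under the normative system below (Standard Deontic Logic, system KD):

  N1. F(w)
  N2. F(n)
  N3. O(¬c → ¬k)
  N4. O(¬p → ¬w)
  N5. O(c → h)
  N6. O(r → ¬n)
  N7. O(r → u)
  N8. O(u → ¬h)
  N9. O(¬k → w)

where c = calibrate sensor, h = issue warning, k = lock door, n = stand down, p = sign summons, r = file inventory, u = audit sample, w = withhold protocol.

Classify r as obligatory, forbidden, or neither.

Forbidden

F(w) at premise 1 means O(¬w).
The contrapositive of premise 9 (O(¬k → w)) is O(¬w → k), and O(¬w) is already established, so O(k).
The contrapositive of premise 3 (O(¬c → ¬k)) is O(k → c), and O(k) is already established, so O(c).
Applying K to premise 5 (O(c → h)) and O(c) yields O(h).
The contrapositive of premise 8 (O(u → ¬h)) is O(h → ¬u), and O(h) is already established, so O(¬u).
The contrapositive of premise 7 (O(r → u)) is O(¬u → ¬r), and O(¬u) is already established, so O(¬r).
Premises 2, 4, 6 do not contribute to this derivation.
Thus O(¬r), which is F(r): r is forbidden.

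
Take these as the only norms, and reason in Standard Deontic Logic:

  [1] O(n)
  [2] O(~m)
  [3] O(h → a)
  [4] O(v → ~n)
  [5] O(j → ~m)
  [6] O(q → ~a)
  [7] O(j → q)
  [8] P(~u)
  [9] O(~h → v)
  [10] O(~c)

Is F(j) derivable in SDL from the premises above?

Yes

Premise 1 states O(n) outright.
Premise 4, O(v → ~n), contraposes to O(n → ~v); with O(n) we get O(~v).
Premise 9 is O(~h → v); contrapositively O(~v → h). Since O(~v) holds, K gives O(h).
From O(h) and premise 3, O(h → a), we obtain O(a).
The contrapositive of premise 6 (O(q → ~a)) is O(a → ~q), and O(a) is already established, so O(~q).
The contrapositive of premise 7 (O(j → q)) is O(~q → ~j), and O(~q) is already established, so O(~j).
Premises 2, 5, 8, 10 do not contribute to this derivation.
So O(~j) holds, i.e. F(j). The claim follows.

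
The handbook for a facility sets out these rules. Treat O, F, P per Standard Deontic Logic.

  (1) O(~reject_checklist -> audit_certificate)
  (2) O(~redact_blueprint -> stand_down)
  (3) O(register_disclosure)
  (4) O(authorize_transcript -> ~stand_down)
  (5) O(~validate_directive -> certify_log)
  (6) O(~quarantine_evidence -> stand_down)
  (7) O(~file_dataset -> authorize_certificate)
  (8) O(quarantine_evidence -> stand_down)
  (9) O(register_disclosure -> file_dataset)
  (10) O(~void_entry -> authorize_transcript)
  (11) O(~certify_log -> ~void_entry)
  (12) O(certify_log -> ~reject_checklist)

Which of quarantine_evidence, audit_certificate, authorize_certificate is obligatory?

audit_certificate

Premises 8 and 6 are O(quarantine_evidence -> stand_down) and O(~quarantine_evidence -> stand_down); every ideal world satisfies quarantine_evidence or ~quarantine_evidence, so in either case stand_down holds — hence O(stand_down).
The contrapositive of premise 4 (O(authorize_transcript -> ~stand_down)) is O(stand_down -> ~authorize_transcript), and O(stand_down) is already established, so O(~authorize_transcript).
Premise 10 is O(~void_entry -> authorize_transcript); contrapositively O(~authorize_transcript -> void_entry). Since O(~authorize_transcript) holds, K gives O(void_entry).
The contrapositive of premise 11 (O(~certify_log -> ~void_entry)) is O(void_entry -> certify_log), and O(void_entry) is already established, so O(certify_log).
From O(certify_log) and premise 12, O(certify_log -> ~reject_checklist), we obtain O(~reject_checklist).
With premise 1, O(~reject_checklist -> audit_certificate), the K-axiom yields O(audit_certificate).
So O(audit_certificate) holds — audit_certificate is obligatory. None of the other listed options is made obligatory by any chain of premises.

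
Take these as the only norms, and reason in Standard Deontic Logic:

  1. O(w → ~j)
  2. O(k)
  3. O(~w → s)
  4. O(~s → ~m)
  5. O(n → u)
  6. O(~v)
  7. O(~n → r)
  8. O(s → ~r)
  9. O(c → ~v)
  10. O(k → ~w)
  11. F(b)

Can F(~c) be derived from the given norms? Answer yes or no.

No

Premise 9 is O(c → ~v); even if O(~v) held, inferring O(c) would be affirming the consequent — invalid.
No other premise forces O(c). An ideal world satisfying every premise can still have ~c true, so F(~c) is not derivable.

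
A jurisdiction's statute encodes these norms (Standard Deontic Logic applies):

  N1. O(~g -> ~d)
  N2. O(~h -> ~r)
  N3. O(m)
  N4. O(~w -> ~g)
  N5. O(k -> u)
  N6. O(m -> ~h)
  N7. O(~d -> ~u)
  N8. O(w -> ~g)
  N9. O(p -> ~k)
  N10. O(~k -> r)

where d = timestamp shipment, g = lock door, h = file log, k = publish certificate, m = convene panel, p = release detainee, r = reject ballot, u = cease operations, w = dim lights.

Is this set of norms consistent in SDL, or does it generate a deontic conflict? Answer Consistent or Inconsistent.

Premises 8 and 4 are O(w -> ~g) and O(~w -> ~g); every ideal world satisfies w or ~w, so in either case ~g holds — hence O(~g).
Premise 1 is O(~g -> ~d); since O(~g), deontic closure gives O(~d).
With premise 7, O(~d -> ~u), the K-axiom yields O(~u).
Premise 5 is O(k -> u); contrapositively O(~u -> ~k). Since O(~u) holds, K gives O(~k).
With premise 10, O(~k -> r), the K-axiom yields O(r).
Premise 2 is O(~h -> ~r); contrapositively O(r -> h). Since O(r) holds, K gives O(h).
Premise 6 is O(m -> ~h); contrapositively O(h -> ~m). Since O(h) holds, K gives O(~m).
However, premise 3 gives O(m).
We now have both O(~m) and O(m) — m is simultaneously obligatory and forbidden, violating the D-axiom.

Inconsistent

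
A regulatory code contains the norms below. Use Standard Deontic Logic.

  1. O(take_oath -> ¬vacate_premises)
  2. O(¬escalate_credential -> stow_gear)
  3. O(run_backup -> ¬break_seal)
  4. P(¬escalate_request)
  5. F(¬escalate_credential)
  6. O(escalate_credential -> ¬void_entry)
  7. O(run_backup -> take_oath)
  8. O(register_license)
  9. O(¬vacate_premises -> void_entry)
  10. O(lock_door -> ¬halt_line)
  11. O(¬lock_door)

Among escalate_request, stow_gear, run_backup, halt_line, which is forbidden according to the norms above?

run_backup

Premise 5, F(¬escalate_credential), is equivalent to O(escalate_credential).
Premise 6 is O(escalate_credential -> ¬void_entry); since O(escalate_credential), deontic closure gives O(¬void_entry).
The contrapositive of premise 9 (O(¬vacate_premises -> void_entry)) is O(¬void_entry -> vacate_premises), and O(¬void_entry) is already established, so O(vacate_premises).
Premise 1, O(take_oath -> ¬vacate_premises), contraposes to O(vacate_premises -> ¬take_oath); with O(vacate_premises) we get O(¬take_oath).
Premise 7 is O(run_backup -> take_oath); contrapositively O(¬take_oath -> ¬run_backup). Since O(¬take_oath) holds, K gives O(¬run_backup).
So O(¬run_backup) holds, i.e. run_backup is forbidden. None of the other listed options is forbidden under the premises.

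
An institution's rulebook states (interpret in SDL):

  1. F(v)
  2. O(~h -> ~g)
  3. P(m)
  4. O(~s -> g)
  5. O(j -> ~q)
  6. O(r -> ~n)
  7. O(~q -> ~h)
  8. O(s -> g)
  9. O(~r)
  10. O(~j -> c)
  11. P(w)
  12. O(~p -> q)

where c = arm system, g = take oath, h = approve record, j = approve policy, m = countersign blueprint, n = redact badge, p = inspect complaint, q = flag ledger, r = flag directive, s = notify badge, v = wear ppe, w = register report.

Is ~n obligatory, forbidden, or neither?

Neither

Premise 6 is O(r -> ~n), but O(r) is not derivable from the premises, so it does not yield O(~n).
No premise or chain of K-axiom applications forces O(~n), and none forces O(n). So ~n is neither obligatory nor forbidden under these norms.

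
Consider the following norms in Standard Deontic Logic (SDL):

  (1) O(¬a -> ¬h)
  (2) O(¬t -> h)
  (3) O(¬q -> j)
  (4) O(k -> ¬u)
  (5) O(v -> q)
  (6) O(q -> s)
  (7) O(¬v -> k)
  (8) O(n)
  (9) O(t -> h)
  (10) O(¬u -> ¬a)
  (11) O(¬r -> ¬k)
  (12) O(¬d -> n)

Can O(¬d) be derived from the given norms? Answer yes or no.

No

Premise 12 is O(¬d -> n); even if O(n) held, inferring O(¬d) would be affirming the consequent — invalid.
No other premise forces O(¬d). An ideal world satisfying every premise can still have ¬d false, so O(¬d) is not derivable.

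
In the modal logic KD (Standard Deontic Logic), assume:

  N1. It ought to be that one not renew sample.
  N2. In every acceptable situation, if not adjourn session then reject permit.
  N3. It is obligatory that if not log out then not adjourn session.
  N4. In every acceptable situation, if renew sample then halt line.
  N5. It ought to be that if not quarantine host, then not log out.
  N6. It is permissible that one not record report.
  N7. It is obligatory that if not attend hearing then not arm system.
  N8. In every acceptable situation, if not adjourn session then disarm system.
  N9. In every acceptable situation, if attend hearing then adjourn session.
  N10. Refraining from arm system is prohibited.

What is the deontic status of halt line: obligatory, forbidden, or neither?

Neither

Premise 4 is O(renew_sample → halt_line), but O(renew_sample) is not derivable from the premises, so it does not yield O(halt_line).
No premise or chain of K-axiom applications forces O(halt_line), and none forces O(¬halt_line). So halt_line is neither obligatory nor forbidden under these norms.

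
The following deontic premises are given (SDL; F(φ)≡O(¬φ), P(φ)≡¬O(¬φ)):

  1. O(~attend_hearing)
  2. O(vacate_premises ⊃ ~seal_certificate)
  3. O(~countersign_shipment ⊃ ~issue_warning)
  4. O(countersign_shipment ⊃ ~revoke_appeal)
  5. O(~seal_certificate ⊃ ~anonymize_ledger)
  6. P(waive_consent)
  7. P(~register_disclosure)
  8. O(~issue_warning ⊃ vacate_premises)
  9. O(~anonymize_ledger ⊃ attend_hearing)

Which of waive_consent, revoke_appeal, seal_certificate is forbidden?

revoke_appeal

Premise 1 gives O(~attend_hearing).
Premise 9 is O(~anonymize_ledger ⊃ attend_hearing); contrapositively O(~attend_hearing ⊃ anonymize_ledger). Since O(~attend_hearing) holds, K gives O(anonymize_ledger).
Premise 5 is O(~seal_certificate ⊃ ~anonymize_ledger); contrapositively O(anonymize_ledger ⊃ seal_certificate). Since O(anonymize_ledger) holds, K gives O(seal_certificate).
The contrapositive of premise 2 (O(vacate_premises ⊃ ~seal_certificate)) is O(seal_certificate ⊃ ~vacate_premises), and O(seal_certificate) is already established, so O(~vacate_premises).
Premise 8 is O(~issue_warning ⊃ vacate_premises); contrapositively O(~vacate_premises ⊃ issue_warning). Since O(~vacate_premises) holds, K gives O(issue_warning).
Premise 3 is O(~countersign_shipment ⊃ ~issue_warning); contrapositively O(issue_warning ⊃ countersign_shipment). Since O(issue_warning) holds, K gives O(countersign_shipment).
Applying K to premise 4 (O(countersign_shipment ⊃ ~revoke_appeal)) and O(countersign_shipment) yields O(~revoke_appeal).
So O(~revoke_appeal) holds, i.e. revoke_appeal is forbidden. None of the other listed options is forbidden under the premises.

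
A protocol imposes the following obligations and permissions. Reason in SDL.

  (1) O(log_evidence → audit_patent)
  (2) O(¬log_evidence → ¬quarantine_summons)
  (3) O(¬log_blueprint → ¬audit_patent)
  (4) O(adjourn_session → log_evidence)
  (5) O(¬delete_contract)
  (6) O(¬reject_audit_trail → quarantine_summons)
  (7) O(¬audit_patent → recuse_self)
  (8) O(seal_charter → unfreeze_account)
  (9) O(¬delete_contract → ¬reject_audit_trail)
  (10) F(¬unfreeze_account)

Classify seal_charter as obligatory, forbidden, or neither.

Premise 8 is O(seal_charter → unfreeze_account); even if O(unfreeze_account) held, inferring O(seal_charter) would be affirming the consequent — invalid.
No premise or chain of K-axiom applications forces O(seal_charter), and none forces O(¬seal_charter). So seal_charter is neither obligatory nor forbidden under these norms.

Neither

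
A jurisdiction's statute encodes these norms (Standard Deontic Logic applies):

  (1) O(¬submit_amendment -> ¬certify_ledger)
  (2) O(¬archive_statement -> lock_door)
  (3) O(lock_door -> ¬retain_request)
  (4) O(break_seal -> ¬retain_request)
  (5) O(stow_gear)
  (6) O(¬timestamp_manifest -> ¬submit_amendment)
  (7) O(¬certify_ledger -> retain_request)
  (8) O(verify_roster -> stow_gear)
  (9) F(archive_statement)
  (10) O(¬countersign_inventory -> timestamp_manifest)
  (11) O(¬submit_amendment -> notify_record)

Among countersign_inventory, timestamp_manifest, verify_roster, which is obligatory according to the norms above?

F(archive_statement) at premise 9 means O(¬archive_statement).
With premise 2, O(¬archive_statement -> lock_door), the K-axiom yields O(lock_door).
From O(lock_door) and premise 3, O(lock_door -> ¬retain_request), we obtain O(¬retain_request).
Premise 7 is O(¬certify_ledger -> retain_request); contrapositively O(¬retain_request -> certify_ledger). Since O(¬retain_request) holds, K gives O(certify_ledger).
Premise 1 is O(¬submit_amendment -> ¬certify_ledger); contrapositively O(certify_ledger -> submit_amendment). Since O(certify_ledger) holds, K gives O(submit_amendment).
The contrapositive of premise 6 (O(¬timestamp_manifest -> ¬submit_amendment)) is O(submit_amendment -> timestamp_manifest), and O(submit_amendment) is already established, so O(timestamp_manifest).
So O(timestamp_manifest) holds — timestamp_manifest is obligatory. None of the other listed options is made obligatory by any chain of premises.

timestamp_manifest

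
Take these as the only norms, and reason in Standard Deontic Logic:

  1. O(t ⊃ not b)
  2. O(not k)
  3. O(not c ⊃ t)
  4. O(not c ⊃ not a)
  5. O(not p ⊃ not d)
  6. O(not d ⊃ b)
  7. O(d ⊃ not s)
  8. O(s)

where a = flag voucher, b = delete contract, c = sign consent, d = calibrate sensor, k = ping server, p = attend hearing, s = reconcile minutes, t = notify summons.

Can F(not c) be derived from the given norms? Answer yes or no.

From premise 8 we have O(s).
Premise 7, O(d ⊃ not s), contraposes to O(s ⊃ not d); with O(s) we get O(not d).
From O(not d) and premise 6, O(not d ⊃ b), we obtain O(b).
Premise 1 is O(t ⊃ not b); contrapositively O(b ⊃ not t). Since O(b) holds, K gives O(not t).
Premise 3, O(not c ⊃ t), contraposes to O(not t ⊃ c); with O(not t) we get O(c).
Premises 2, 4, 5 do not contribute to this derivation.
So O(c) holds, i.e. F(not c). The claim follows.

Yes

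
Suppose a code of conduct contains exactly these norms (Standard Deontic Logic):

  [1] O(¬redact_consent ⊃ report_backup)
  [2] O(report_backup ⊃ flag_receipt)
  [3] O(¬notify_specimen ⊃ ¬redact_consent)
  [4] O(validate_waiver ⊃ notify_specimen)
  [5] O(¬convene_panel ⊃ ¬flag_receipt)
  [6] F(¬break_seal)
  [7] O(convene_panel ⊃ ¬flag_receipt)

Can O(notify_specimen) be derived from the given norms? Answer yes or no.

Yes

By case analysis on ¬convene_panel: premise 5 gives O(¬convene_panel ⊃ ¬flag_receipt) and premise 7 gives O(convene_panel ⊃ ¬flag_receipt), so O(¬flag_receipt) either way.
The contrapositive of premise 2 (O(report_backup ⊃ flag_receipt)) is O(¬flag_receipt ⊃ ¬report_backup), and O(¬flag_receipt) is already established, so O(¬report_backup).
Premise 1, O(¬redact_consent ⊃ report_backup), contraposes to O(¬report_backup ⊃ redact_consent); with O(¬report_backup) we get O(redact_consent).
Premise 3 is O(¬notify_specimen ⊃ ¬redact_consent); contrapositively O(redact_consent ⊃ notify_specimen). Since O(redact_consent) holds, K gives O(notify_specimen).
Premises 4, 6 do not contribute to this derivation.
So O(notify_specimen) follows.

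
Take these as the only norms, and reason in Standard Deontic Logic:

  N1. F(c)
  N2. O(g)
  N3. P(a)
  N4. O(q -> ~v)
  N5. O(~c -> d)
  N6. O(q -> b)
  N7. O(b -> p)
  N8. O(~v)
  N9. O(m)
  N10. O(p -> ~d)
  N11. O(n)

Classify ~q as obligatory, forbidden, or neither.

Obligatory

Premise 1 is F(c), i.e. O(~c).
Premise 5 is O(~c -> d); since O(~c), deontic closure gives O(d).
Premise 10, O(p -> ~d), contraposes to O(d -> ~p); with O(d) we get O(~p).
The contrapositive of premise 7 (O(b -> p)) is O(~p -> ~b), and O(~p) is already established, so O(~b).
Premise 6, O(q -> b), contraposes to O(~b -> ~q); with O(~b) we get O(~q).
Premises 2, 3, 4, 8, 9, 11 do not contribute to this derivation.
Hence ~q is obligatory.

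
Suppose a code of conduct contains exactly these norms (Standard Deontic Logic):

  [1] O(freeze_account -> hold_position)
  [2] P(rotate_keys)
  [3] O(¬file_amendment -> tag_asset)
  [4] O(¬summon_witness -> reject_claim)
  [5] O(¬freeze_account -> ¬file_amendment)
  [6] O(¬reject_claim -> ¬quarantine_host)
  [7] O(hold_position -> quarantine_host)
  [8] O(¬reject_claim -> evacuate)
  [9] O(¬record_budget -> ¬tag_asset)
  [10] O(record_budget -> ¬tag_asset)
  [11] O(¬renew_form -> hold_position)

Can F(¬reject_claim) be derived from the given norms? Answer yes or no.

By case analysis on record_budget: premise 10 gives O(record_budget -> ¬tag_asset) and premise 9 gives O(¬record_budget -> ¬tag_asset), so O(¬tag_asset) either way.
The contrapositive of premise 3 (O(¬file_amendment -> tag_asset)) is O(¬tag_asset -> file_amendment), and O(¬tag_asset) is already established, so O(file_amendment).
Premise 5 is O(¬freeze_account -> ¬file_amendment); contrapositively O(file_amendment -> freeze_account). Since O(file_amendment) holds, K gives O(freeze_account).
From O(freeze_account) and premise 1, O(freeze_account -> hold_position), we obtain O(hold_position).
With premise 7, O(hold_position -> quarantine_host), the K-axiom yields O(quarantine_host).
Premise 6, O(¬reject_claim -> ¬quarantine_host), contraposes to O(quarantine_host -> reject_claim); with O(quarantine_host) we get O(reject_claim).
Premises 2, 4, 8, 11 do not contribute to this derivation.
So O(reject_claim) holds, i.e. F(¬reject_claim). The claim follows.

Yes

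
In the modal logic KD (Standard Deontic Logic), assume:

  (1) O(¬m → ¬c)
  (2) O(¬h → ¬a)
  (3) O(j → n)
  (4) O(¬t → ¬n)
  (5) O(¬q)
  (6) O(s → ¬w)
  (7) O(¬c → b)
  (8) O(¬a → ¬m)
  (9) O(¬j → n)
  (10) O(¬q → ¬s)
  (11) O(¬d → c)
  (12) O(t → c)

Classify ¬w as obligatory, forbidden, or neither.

Premise 6 is O(s → ¬w), but O(s) is not derivable from the premises, so it does not yield O(¬w).
No premise or chain of K-axiom applications forces O(¬w), and none forces O(w). So ¬w is neither obligatory nor forbidden under these norms.

Neither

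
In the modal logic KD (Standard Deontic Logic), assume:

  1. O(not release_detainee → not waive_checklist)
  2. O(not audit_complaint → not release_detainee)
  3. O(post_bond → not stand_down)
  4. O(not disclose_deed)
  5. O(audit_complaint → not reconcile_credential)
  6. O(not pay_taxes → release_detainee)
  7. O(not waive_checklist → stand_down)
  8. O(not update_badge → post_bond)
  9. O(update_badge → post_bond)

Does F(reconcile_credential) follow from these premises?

By case analysis on update_badge: premise 9 gives O(update_badge → post_bond) and premise 8 gives O(not update_badge → post_bond), so O(post_bond) either way.
Applying K to premise 3 (O(post_bond → not stand_down)) and O(post_bond) yields O(not stand_down).
The contrapositive of premise 7 (O(not waive_checklist → stand_down)) is O(not stand_down → waive_checklist), and O(not stand_down) is already established, so O(waive_checklist).
Premise 1, O(not release_detainee → not waive_checklist), contraposes to O(waive_checklist → release_detainee); with O(waive_checklist) we get O(release_detainee).
Premise 2 is O(not audit_complaint → not release_detainee); contrapositively O(release_detainee → audit_complaint). Since O(release_detainee) holds, K gives O(audit_complaint).
Premise 5 is O(audit_complaint → not reconcile_credential); since O(audit_complaint), deontic closure gives O(not reconcile_credential).
Premises 4, 6 do not contribute to this derivation.
So O(not reconcile_credential) holds, i.e. F(reconcile_credential). The claim follows.

Yes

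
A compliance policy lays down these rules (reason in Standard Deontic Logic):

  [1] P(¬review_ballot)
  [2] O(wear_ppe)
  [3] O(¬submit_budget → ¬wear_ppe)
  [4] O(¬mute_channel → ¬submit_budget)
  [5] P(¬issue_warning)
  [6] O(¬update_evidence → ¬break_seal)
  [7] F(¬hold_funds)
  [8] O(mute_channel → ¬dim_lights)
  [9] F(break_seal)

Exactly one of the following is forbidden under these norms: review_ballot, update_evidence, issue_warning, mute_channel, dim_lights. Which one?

Premise 2 states O(wear_ppe) outright.
The contrapositive of premise 3 (O(¬submit_budget → ¬wear_ppe)) is O(wear_ppe → submit_budget), and O(wear_ppe) is already established, so O(submit_budget).
The contrapositive of premise 4 (O(¬mute_channel → ¬submit_budget)) is O(submit_budget → mute_channel), and O(submit_budget) is already established, so O(mute_channel).
From O(mute_channel) and premise 8, O(mute_channel → ¬dim_lights), we obtain O(¬dim_lights).
So O(¬dim_lights) holds, i.e. dim_lights is forbidden. None of the other listed options is forbidden under the premises.

dim_lights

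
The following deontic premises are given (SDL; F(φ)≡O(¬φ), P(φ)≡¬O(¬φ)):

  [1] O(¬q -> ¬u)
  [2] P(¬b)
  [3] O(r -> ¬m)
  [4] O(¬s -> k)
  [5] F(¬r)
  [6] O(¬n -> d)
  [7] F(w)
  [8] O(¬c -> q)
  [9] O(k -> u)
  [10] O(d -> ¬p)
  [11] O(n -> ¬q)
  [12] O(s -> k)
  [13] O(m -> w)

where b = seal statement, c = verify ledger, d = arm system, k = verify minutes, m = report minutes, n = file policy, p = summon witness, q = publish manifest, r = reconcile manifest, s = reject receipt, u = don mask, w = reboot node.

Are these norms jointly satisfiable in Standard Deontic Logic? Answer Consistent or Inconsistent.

Consistent

Premise 13 is O(m -> w), but O(m) is not derivable from the premises, so it does not yield O(w).
So O(w) is not derivable, and the apparent clash with O(¬w) does not arise.
A world satisfying every obligation exists (e.g. b=false, c=false, d=true, k=true, m=false, n=false, p=false, q=true, r=true, s=false, u=true, w=false); no atom is both obligatory and forbidden, so the set is consistent.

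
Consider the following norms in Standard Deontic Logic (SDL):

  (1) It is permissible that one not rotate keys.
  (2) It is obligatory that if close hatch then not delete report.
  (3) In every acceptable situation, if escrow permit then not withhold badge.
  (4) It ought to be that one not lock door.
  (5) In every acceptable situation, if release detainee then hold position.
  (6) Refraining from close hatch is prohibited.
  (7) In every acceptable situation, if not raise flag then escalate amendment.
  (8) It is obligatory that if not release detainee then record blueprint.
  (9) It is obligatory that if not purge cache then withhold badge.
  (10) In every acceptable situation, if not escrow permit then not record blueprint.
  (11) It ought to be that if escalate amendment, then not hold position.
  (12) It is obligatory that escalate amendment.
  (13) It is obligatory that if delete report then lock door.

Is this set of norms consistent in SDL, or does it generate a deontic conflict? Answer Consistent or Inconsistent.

Premise 13 is O(delete_report → lock_door), but O(delete_report) is not derivable from the premises, so it does not yield O(lock_door).
So O(lock_door) is not derivable, and the apparent clash with O(¬lock_door) does not arise.
A world satisfying every obligation exists (e.g. close_hatch=true, delete_report=false, escalate_amendment=true, escrow_permit=true, hold_position=false, lock_door=false, purge_cache=true, raise_flag=false, record_blueprint=true, release_detainee=false, rotate_keys=false, withhold_badge=false); no atom is both obligatory and forbidden, so the set is consistent.

Consistent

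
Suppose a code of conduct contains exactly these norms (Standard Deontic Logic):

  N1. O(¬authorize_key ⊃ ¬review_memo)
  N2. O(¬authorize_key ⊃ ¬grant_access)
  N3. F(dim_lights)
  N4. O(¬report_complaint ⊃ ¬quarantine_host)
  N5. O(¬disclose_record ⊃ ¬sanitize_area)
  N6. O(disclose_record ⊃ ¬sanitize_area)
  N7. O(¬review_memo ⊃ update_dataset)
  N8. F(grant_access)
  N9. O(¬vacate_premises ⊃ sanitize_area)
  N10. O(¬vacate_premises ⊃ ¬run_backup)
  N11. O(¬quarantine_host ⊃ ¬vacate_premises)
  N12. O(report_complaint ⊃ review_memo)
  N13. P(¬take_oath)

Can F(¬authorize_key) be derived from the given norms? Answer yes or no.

Yes

By case analysis on ¬disclose_record: premise 5 gives O(¬disclose_record ⊃ ¬sanitize_area) and premise 6 gives O(disclose_record ⊃ ¬sanitize_area), so O(¬sanitize_area) either way.
The contrapositive of premise 9 (O(¬vacate_premises ⊃ sanitize_area)) is O(¬sanitize_area ⊃ vacate_premises), and O(¬sanitize_area) is already established, so O(vacate_premises).
The contrapositive of premise 11 (O(¬quarantine_host ⊃ ¬vacate_premises)) is O(vacate_premises ⊃ quarantine_host), and O(vacate_premises) is already established, so O(quarantine_host).
Premise 4 is O(¬report_complaint ⊃ ¬quarantine_host); contrapositively O(quarantine_host ⊃ report_complaint). Since O(quarantine_host) holds, K gives O(report_complaint).
Premise 12 is O(report_complaint ⊃ review_memo); since O(report_complaint), deontic closure gives O(review_memo).
Premise 1, O(¬authorize_key ⊃ ¬review_memo), contraposes to O(review_memo ⊃ authorize_key); with O(review_memo) we get O(authorize_key).
Premises 2, 3, 7, 8, 10, 13 do not contribute to this derivation.
So O(authorize_key) holds, i.e. F(¬authorize_key). The claim follows.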